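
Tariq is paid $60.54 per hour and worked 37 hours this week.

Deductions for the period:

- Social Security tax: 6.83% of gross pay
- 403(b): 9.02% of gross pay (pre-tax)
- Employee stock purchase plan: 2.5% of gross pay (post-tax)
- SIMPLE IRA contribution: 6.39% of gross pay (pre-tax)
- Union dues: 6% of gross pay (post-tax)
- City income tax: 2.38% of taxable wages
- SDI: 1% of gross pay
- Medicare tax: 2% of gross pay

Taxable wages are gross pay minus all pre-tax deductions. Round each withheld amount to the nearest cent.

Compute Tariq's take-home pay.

$1,439.11

Gross pay: 37 × $60.54 = $2,239.98
SIMPLE IRA contribution: $2,239.98 × 0.0639 = $143.13
403(b): $2,239.98 × 0.0902 = $202.05
Pre-tax total = $143.13 + $202.05 = $345.18
Taxable wages = $2,239.98 − $345.18 = $1,894.80
City income tax: $1,894.80 × 0.0238 = $45.10
Social Security tax: $2,239.98 × 0.0683 = $152.99
Medicare tax: $2,239.98 × 0.02 = $44.80
SDI: $2,239.98 × 0.01 = $22.40
Union dues: $2,239.98 × 0.06 = $134.40
Employee stock purchase plan: $2,239.98 × 0.025 = $56.00
Total deductions = $143.13 + $202.05 + $45.10 + $152.99 + $44.80 + $22.40 + $134.40 + $56.00 = $800.87
Net pay = $2,239.98 − $800.87 = $1,439.11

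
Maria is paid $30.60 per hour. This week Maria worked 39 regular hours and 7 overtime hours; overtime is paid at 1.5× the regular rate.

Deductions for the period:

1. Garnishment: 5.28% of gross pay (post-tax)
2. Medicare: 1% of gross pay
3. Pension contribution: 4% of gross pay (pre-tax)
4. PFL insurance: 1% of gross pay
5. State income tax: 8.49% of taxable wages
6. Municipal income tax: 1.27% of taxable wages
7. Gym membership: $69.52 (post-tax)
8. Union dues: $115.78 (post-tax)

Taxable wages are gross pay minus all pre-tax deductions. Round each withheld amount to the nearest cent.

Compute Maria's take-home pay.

$1,016.61

Regular pay: 39 × $30.60 = $1,193.40
Overtime pay: 7 × $30.60 × 1.5 = $321.30
Gross pay = $1,193.40 + $321.30 = $1,514.70
Pension contribution: $1,514.70 × 0.04 = $60.59
Taxable wages = $1,514.70 − $60.59 = $1,454.11
State income tax: $1,454.11 × 0.0849 = $123.45
Municipal income tax: $1,454.11 × 0.0127 = $18.47
PFL insurance: $1,514.70 × 0.01 = $15.15
Medicare: $1,514.70 × 0.01 = $15.15
Union dues: $115.78
Gym membership: $69.52
Garnishment: $1,514.70 × 0.0528 = $79.98
Total deductions = $60.59 + $123.45 + $18.47 + $15.15 + $15.15 + $115.78 + $69.52 + $79.98 = $498.09
Net pay = $1,514.70 − $498.09 = $1,016.61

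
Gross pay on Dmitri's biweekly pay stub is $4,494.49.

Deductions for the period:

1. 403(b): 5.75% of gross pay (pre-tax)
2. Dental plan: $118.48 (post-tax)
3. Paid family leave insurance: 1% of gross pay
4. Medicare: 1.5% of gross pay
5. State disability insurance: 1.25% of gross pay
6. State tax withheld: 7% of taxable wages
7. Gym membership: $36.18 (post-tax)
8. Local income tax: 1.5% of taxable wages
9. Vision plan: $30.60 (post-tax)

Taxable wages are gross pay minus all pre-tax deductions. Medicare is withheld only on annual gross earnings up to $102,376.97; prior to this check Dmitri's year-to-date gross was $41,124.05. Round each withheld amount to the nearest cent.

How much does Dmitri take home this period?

403(b): $4,494.49 × 0.0575 = $258.43
Taxable wages = $4,494.49 − $258.43 = $4,236.06
Local income tax: $4,236.06 × 0.015 = $63.54
State tax withheld: $4,236.06 × 0.07 = $296.52
Paid family leave insurance: $4,494.49 × 0.01 = $44.94
Medicare: cap not yet reached, full $4,494.49 is subject → $4,494.49 × 0.015 = $67.42
State disability insurance: $4,494.49 × 0.0125 = $56.18
Dental plan: $118.48
Gym membership: $36.18
Vision plan: $30.60
Total deductions = $258.43 + $63.54 + $296.52 + $44.94 + $67.42 + $56.18 + $118.48 + $36.18 + $30.60 = $972.29
Net pay = $4,494.49 − $972.29 = $3,522.20

$3,522.20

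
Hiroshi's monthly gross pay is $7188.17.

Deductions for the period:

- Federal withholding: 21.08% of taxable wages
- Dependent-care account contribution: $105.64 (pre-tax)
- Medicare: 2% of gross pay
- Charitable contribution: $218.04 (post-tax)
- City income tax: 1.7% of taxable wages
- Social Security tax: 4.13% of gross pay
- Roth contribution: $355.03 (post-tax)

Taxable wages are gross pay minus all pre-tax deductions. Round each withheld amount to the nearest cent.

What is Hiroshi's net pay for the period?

Dependent-care account contribution: $105.64
Taxable wages = $7188.17 − $105.64 = $7082.53
Federal withholding: $7082.53 × 0.2108 = $1493.00
City income tax: $7082.53 × 0.017 = $120.40
Social Security tax: $7188.17 × 0.0413 = $296.87
Medicare: $7188.17 × 0.02 = $143.76
Charitable contribution: $218.04
Roth contribution: $355.03
Total deductions = $105.64 + $1493.00 + $120.40 + $296.87 + $143.76 + $218.04 + $355.03 = $2732.74
Net pay = $7188.17 − $2732.74 = $4455.43

$4455.43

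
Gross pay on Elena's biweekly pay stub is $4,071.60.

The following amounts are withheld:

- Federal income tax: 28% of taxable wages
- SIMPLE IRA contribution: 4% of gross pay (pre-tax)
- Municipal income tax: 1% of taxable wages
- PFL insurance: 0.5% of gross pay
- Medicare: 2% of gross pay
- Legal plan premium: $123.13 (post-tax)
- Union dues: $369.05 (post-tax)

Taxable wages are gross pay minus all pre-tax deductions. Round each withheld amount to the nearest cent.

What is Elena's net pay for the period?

SIMPLE IRA contribution: $4,071.60 × 0.04 = $162.86
Taxable wages = $4,071.60 − $162.86 = $3,908.74
Federal income tax: $3,908.74 × 0.28 = $1,094.45
Municipal income tax: $3,908.74 × 0.01 = $39.09
PFL insurance: $4,071.60 × 0.005 = $20.36
Medicare: $4,071.60 × 0.02 = $81.43
Legal plan premium: $123.13
Union dues: $369.05
Total deductions = $162.86 + $1,094.45 + $39.09 + $20.36 + $81.43 + $123.13 + $369.05 = $1,890.37
Net pay = $4,071.60 − $1,890.37 = $2,181.23

$2,181.23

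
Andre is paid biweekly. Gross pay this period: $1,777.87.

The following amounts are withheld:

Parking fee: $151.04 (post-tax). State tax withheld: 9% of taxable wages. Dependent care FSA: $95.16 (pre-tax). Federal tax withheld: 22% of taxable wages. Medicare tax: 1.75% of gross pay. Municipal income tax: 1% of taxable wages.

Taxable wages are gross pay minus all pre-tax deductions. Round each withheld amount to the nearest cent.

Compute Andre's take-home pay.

$962.09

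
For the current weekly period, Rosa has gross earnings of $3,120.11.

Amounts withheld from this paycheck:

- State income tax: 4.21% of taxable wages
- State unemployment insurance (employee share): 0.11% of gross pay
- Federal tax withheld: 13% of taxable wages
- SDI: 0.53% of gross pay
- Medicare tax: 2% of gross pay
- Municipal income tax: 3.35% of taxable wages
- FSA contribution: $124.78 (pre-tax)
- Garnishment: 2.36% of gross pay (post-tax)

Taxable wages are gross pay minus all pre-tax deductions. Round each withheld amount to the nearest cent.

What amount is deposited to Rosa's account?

$2,223.50

FSA contribution: $124.78
Taxable wages = $3,120.11 − $124.78 = $2,995.33
State income tax: $2,995.33 × 0.0421 = $126.10
Municipal income tax: $2,995.33 × 0.0335 = $100.34
Federal tax withheld: $2,995.33 × 0.13 = $389.39
SDI: $3,120.11 × 0.0053 = $16.54
State unemployment insurance (employee share): $3,120.11 × 0.0011 = $3.43
Medicare tax: $3,120.11 × 0.02 = $62.40
Garnishment: $3,120.11 × 0.0236 = $73.63
Total deductions = $124.78 + $126.10 + $100.34 + $389.39 + $16.54 + $3.43 + $62.40 + $73.63 = $896.61
Net pay = $3,120.11 − $896.61 = $2,223.50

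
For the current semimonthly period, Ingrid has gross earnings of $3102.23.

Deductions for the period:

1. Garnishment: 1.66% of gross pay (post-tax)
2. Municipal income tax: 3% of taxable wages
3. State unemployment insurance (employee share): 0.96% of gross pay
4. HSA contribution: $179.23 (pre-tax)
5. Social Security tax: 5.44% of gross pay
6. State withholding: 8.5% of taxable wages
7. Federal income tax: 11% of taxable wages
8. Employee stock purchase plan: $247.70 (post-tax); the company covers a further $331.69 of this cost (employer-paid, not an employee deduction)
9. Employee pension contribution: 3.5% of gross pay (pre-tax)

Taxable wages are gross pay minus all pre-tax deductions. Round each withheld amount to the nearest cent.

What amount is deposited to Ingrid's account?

$1683.43

Employee pension contribution: $3102.23 × 0.035 = $108.58
HSA contribution: $179.23
Pre-tax total = $108.58 + $179.23 = $287.81
Taxable wages = $3102.23 − $287.81 = $2814.42
Municipal income tax: $2814.42 × 0.03 = $84.43
State withholding: $2814.42 × 0.085 = $239.23
Federal income tax: $2814.42 × 0.11 = $309.59
State unemployment insurance (employee share): $3102.23 × 0.0096 = $29.78
Social Security tax: $3102.23 × 0.0544 = $168.76
Garnishment: $3102.23 × 0.0166 = $51.50
Employee stock purchase plan: $247.70
(Employer's $331.69 toward employee stock purchase plan is not withheld from the employee.)
Total deductions = $108.58 + $179.23 + $84.43 + $239.23 + $309.59 + $29.78 + $168.76 + $51.50 + $247.70 = $1418.80
Net pay = $3102.23 − $1418.80 = $1683.43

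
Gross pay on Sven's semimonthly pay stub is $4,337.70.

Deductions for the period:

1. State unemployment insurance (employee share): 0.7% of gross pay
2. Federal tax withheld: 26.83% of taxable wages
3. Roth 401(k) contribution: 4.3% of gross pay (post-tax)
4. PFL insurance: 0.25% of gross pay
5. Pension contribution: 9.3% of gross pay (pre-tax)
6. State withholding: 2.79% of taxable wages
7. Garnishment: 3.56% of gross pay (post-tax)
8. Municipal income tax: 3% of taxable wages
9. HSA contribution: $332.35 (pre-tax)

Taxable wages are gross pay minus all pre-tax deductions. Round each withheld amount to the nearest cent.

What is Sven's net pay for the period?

HSA contribution: $332.35
Pension contribution: $4,337.70 × 0.093 = $403.41
Pre-tax total = $332.35 + $403.41 = $735.76
Taxable wages = $4,337.70 − $735.76 = $3,601.94
Federal tax withheld: $3,601.94 × 0.2683 = $966.40
Municipal income tax: $3,601.94 × 0.03 = $108.06
State withholding: $3,601.94 × 0.0279 = $100.49
State unemployment insurance (employee share): $4,337.70 × 0.007 = $30.36
PFL insurance: $4,337.70 × 0.0025 = $10.84
Roth 401(k) contribution: $4,337.70 × 0.043 = $186.52
Garnishment: $4,337.70 × 0.0356 = $154.42
Total deductions = $332.35 + $403.41 + $966.40 + $108.06 + $100.49 + $30.36 + $10.84 + $186.52 + $154.42 = $2,292.85
Net pay = $4,337.70 − $2,292.85 = $2,044.85

$2,044.85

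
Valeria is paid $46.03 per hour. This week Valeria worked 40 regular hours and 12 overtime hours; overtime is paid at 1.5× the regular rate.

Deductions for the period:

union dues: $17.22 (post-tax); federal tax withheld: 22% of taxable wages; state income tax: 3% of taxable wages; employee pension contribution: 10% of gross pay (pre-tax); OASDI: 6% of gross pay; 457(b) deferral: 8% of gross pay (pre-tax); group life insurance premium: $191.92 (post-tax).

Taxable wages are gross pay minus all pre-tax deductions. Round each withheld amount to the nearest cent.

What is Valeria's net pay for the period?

$1,272.57

Regular pay: 40 × $46.03 = $1,841.20
Overtime pay: 12 × $46.03 × 1.5 = $828.54
Gross pay = $1,841.20 + $828.54 = $2,669.74
Employee pension contribution: $2,669.74 × 0.1 = $266.97
457(b) deferral: $2,669.74 × 0.08 = $213.58
Pre-tax total = $266.97 + $213.58 = $480.55
Taxable wages = $2,669.74 − $480.55 = $2,189.19
State income tax: $2,189.19 × 0.03 = $65.68
Federal tax withheld: $2,189.19 × 0.22 = $481.62
OASDI: $2,669.74 × 0.06 = $160.18
Union dues: $17.22
Group life insurance premium: $191.92
Total deductions = $266.97 + $213.58 + $65.68 + $481.62 + $160.18 + $17.22 + $191.92 = $1,397.17
Net pay = $2,669.74 − $1,397.17 = $1,272.57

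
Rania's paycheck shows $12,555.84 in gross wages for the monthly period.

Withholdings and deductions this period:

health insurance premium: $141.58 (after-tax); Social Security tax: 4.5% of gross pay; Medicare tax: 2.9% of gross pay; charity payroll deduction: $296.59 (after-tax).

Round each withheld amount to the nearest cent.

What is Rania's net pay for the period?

$11,188.54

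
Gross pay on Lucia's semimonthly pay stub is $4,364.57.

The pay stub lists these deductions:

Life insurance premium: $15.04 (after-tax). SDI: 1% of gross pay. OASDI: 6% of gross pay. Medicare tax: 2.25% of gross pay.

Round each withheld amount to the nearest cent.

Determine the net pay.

SDI: $4,364.57 × 0.01 = $43.65
Medicare tax: $4,364.57 × 0.0225 = $98.20
OASDI: $4,364.57 × 0.06 = $261.87
Life insurance premium: $15.04
Total deductions = $43.65 + $98.20 + $261.87 + $15.04 = $418.76
Net pay = $4,364.57 − $418.76 = $3,945.81

$3,945.81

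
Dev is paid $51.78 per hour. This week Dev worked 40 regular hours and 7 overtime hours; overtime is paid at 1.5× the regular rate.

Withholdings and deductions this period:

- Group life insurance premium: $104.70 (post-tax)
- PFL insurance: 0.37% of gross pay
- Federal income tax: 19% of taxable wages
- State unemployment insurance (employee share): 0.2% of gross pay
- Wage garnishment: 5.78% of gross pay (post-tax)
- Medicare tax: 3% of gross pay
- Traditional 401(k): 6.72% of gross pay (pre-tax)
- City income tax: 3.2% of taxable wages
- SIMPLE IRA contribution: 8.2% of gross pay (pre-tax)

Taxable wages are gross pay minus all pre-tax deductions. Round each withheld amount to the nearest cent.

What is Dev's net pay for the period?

$1,381.66

Regular pay: 40 × $51.78 = $2,071.20
Overtime pay: 7 × $51.78 × 1.5 = $543.69
Gross pay = $2,071.20 + $543.69 = $2,614.89
Traditional 401(k): $2,614.89 × 0.0672 = $175.72
SIMPLE IRA contribution: $2,614.89 × 0.082 = $214.42
Pre-tax total = $175.72 + $214.42 = $390.14
Taxable wages = $2,614.89 − $390.14 = $2,224.75
Federal income tax: $2,224.75 × 0.19 = $422.70
City income tax: $2,224.75 × 0.032 = $71.19
PFL insurance: $2,614.89 × 0.0037 = $9.68
Medicare tax: $2,614.89 × 0.03 = $78.45
State unemployment insurance (employee share): $2,614.89 × 0.002 = $5.23
Wage garnishment: $2,614.89 × 0.0578 = $151.14
Group life insurance premium: $104.70
Total deductions = $175.72 + $214.42 + $422.70 + $71.19 + $9.68 + $78.45 + $5.23 + $151.14 + $104.70 = $1,233.23
Net pay = $2,614.89 − $1,233.23 = $1,381.66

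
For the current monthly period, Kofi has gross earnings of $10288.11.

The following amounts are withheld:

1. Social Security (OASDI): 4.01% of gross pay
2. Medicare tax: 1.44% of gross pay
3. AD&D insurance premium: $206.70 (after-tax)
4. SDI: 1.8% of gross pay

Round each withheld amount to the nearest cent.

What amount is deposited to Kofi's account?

Social Security (OASDI): $10288.11 × 0.0401 = $412.55
Medicare tax: $10288.11 × 0.0144 = $148.15
SDI: $10288.11 × 0.018 = $185.19
AD&D insurance premium: $206.70
Total deductions = $412.55 + $148.15 + $185.19 + $206.70 = $952.59
Net pay = $10288.11 − $952.59 = $9335.52

$9335.52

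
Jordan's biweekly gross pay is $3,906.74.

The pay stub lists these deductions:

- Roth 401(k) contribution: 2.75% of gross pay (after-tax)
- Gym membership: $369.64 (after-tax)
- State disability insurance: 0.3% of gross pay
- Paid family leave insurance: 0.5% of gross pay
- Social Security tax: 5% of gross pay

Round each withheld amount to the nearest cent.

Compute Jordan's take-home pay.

$3,203.07

Social Security tax: $3,906.74 × 0.05 = $195.34
Paid family leave insurance: $3,906.74 × 0.005 = $19.53
State disability insurance: $3,906.74 × 0.003 = $11.72
Gym membership: $369.64
Roth 401(k) contribution: $3,906.74 × 0.0275 = $107.44
Total deductions = $195.34 + $19.53 + $11.72 + $369.64 + $107.44 = $703.67
Net pay = $3,906.74 − $703.67 = $3,203.07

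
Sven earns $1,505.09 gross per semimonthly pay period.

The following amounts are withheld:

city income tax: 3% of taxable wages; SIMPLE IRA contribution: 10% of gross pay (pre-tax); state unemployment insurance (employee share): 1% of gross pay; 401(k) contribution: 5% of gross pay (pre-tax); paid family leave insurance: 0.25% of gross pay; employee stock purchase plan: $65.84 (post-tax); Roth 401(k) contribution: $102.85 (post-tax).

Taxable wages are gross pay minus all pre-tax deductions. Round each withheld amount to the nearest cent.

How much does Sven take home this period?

$1,053.45

401(k) contribution: $1,505.09 × 0.05 = $75.25
SIMPLE IRA contribution: $1,505.09 × 0.1 = $150.51
Pre-tax total = $75.25 + $150.51 = $225.76
Taxable wages = $1,505.09 − $225.76 = $1,279.33
City income tax: $1,279.33 × 0.03 = $38.38
Paid family leave insurance: $1,505.09 × 0.0025 = $3.76
State unemployment insurance (employee share): $1,505.09 × 0.01 = $15.05
Roth 401(k) contribution: $102.85
Employee stock purchase plan: $65.84
Total deductions = $75.25 + $150.51 + $38.38 + $3.76 + $15.05 + $102.85 + $65.84 = $451.64
Net pay = $1,505.09 − $451.64 = $1,053.45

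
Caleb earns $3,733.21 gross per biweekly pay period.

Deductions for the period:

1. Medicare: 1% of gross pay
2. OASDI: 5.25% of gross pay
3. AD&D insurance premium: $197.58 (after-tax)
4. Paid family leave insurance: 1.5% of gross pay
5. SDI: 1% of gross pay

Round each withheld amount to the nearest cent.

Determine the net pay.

$3,208.98

Medicare: $3,733.21 × 0.01 = $37.33
OASDI: $3,733.21 × 0.0525 = $195.99
Paid family leave insurance: $3,733.21 × 0.015 = $56.00
SDI: $3,733.21 × 0.01 = $37.33
AD&D insurance premium: $197.58
Total deductions = $37.33 + $195.99 + $56.00 + $37.33 + $197.58 = $524.23
Net pay = $3,733.21 − $524.23 = $3,208.98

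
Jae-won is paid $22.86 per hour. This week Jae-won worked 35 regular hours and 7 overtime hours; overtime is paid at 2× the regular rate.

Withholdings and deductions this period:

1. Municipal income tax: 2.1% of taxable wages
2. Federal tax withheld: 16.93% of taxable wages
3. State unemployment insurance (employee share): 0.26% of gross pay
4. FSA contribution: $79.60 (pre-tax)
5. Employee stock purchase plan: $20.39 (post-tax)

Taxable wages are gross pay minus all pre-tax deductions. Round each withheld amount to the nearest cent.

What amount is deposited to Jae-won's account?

$819.23

Regular pay: 35 × $22.86 = $800.10
Overtime pay: 7 × $22.86 × 2 = $320.04
Gross pay = $800.10 + $320.04 = $1,120.14
FSA contribution: $79.60
Taxable wages = $1,120.14 − $79.60 = $1,040.54
Federal tax withheld: $1,040.54 × 0.1693 = $176.16
Municipal income tax: $1,040.54 × 0.021 = $21.85
State unemployment insurance (employee share): $1,120.14 × 0.0026 = $2.91
Employee stock purchase plan: $20.39
Total deductions = $79.60 + $176.16 + $21.85 + $2.91 + $20.39 = $300.91
Net pay = $1,120.14 − $300.91 = $819.23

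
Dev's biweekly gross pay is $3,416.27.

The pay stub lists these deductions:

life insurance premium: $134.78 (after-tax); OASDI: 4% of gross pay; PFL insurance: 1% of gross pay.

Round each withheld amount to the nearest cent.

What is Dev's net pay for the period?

$3,110.68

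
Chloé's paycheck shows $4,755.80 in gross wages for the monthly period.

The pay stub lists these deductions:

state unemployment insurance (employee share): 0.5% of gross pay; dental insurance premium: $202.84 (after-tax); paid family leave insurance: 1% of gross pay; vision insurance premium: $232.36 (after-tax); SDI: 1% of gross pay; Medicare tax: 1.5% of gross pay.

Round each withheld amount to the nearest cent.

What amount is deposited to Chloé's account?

Medicare tax: $4,755.80 × 0.015 = $71.34
SDI: $4,755.80 × 0.01 = $47.56
Paid family leave insurance: $4,755.80 × 0.01 = $47.56
State unemployment insurance (employee share): $4,755.80 × 0.005 = $23.78
Vision insurance premium: $232.36
Dental insurance premium: $202.84
Total deductions = $71.34 + $47.56 + $47.56 + $23.78 + $232.36 + $202.84 = $625.44
Net pay = $4,755.80 − $625.44 = $4,130.36

$4,130.36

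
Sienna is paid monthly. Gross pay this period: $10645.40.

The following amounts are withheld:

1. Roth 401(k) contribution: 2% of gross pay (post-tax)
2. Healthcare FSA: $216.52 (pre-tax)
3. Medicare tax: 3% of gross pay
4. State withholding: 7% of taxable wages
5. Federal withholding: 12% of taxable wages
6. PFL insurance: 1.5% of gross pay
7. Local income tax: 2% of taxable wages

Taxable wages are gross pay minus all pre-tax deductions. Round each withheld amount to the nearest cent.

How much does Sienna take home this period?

Healthcare FSA: $216.52
Taxable wages = $10645.40 − $216.52 = $10428.88
Federal withholding: $10428.88 × 0.12 = $1251.47
State withholding: $10428.88 × 0.07 = $730.02
Local income tax: $10428.88 × 0.02 = $208.58
Medicare tax: $10645.40 × 0.03 = $319.36
PFL insurance: $10645.40 × 0.015 = $159.68
Roth 401(k) contribution: $10645.40 × 0.02 = $212.91
Total deductions = $216.52 + $1251.47 + $730.02 + $208.58 + $319.36 + $159.68 + $212.91 = $3098.54
Net pay = $10645.40 − $3098.54 = $7546.86

$7546.86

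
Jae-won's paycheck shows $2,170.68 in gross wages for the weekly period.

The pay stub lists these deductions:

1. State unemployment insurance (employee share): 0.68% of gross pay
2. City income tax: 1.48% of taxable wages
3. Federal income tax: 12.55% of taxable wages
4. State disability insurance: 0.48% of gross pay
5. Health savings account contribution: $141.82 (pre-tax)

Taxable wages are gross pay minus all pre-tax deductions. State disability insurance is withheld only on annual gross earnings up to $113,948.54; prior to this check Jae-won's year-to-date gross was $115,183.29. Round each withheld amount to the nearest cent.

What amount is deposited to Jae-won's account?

Health savings account contribution: $141.82
Taxable wages = $2,170.68 − $141.82 = $2,028.86
City income tax: $2,028.86 × 0.0148 = $30.03
Federal income tax: $2,028.86 × 0.1255 = $254.62
State disability insurance: annual cap $113,948.54 already reached (YTD $115,183.29), so $0.00
State unemployment insurance (employee share): $2,170.68 × 0.0068 = $14.76
Total deductions = $141.82 + $30.03 + $254.62 + $0.00 + $14.76 = $441.23
Net pay = $2,170.68 − $441.23 = $1,729.45

$1,729.45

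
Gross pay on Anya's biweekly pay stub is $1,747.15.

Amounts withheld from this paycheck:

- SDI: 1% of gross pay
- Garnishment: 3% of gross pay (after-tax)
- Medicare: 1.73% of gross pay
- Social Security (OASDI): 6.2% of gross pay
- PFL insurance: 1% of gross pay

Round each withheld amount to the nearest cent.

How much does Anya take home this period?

$1,521.25

PFL insurance: $1,747.15 × 0.01 = $17.47
Social Security (OASDI): $1,747.15 × 0.062 = $108.32
Medicare: $1,747.15 × 0.0173 = $30.23
SDI: $1,747.15 × 0.01 = $17.47
Garnishment: $1,747.15 × 0.03 = $52.41
Total deductions = $17.47 + $108.32 + $30.23 + $17.47 + $52.41 = $225.90
Net pay = $1,747.15 − $225.90 = $1,521.25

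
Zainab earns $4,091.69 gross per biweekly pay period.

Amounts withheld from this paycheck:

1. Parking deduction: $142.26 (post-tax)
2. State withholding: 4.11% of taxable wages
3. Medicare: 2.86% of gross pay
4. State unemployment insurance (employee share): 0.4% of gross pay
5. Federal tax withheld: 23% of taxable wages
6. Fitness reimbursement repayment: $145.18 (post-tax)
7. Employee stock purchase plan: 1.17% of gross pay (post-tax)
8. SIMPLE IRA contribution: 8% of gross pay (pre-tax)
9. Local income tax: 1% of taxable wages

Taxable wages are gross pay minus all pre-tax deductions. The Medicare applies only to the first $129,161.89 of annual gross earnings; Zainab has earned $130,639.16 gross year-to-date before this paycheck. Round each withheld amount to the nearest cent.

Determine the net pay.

$2,354.52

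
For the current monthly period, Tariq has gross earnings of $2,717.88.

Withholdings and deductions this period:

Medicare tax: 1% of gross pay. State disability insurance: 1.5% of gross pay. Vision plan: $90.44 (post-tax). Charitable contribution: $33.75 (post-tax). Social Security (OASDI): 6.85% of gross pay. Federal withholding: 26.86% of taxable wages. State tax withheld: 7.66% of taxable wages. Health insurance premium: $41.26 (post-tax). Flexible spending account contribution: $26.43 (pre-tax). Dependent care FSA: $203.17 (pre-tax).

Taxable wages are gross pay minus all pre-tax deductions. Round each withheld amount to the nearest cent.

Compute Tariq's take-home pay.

$1,209.76

Dependent care FSA: $203.17
Flexible spending account contribution: $26.43
Pre-tax total = $203.17 + $26.43 = $229.60
Taxable wages = $2,717.88 − $229.60 = $2,488.28
State tax withheld: $2,488.28 × 0.0766 = $190.60
Federal withholding: $2,488.28 × 0.2686 = $668.35
State disability insurance: $2,717.88 × 0.015 = $40.77
Social Security (OASDI): $2,717.88 × 0.0685 = $186.17
Medicare tax: $2,717.88 × 0.01 = $27.18
Health insurance premium: $41.26
Vision plan: $90.44
Charitable contribution: $33.75
Total deductions = $203.17 + $26.43 + $190.60 + $668.35 + $40.77 + $186.17 + $27.18 + $41.26 + $90.44 + $33.75 = $1,508.12
Net pay = $2,717.88 − $1,508.12 = $1,209.76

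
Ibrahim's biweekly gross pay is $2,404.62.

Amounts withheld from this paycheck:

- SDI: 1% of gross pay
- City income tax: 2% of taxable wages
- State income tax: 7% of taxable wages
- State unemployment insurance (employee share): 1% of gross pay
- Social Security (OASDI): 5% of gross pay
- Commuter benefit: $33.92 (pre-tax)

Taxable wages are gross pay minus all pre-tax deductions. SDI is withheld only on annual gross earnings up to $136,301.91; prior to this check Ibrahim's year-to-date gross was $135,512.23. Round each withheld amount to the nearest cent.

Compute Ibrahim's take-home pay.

Commuter benefit: $33.92
Taxable wages = $2,404.62 − $33.92 = $2,370.70
State income tax: $2,370.70 × 0.07 = $165.95
City income tax: $2,370.70 × 0.02 = $47.41
SDI: only $136,301.91 − $135,512.23 = $789.68 of this check is subject → $789.68 × 0.01 = $7.90
Social Security (OASDI): $2,404.62 × 0.05 = $120.23
State unemployment insurance (employee share): $2,404.62 × 0.01 = $24.05
Total deductions = $33.92 + $165.95 + $47.41 + $7.90 + $120.23 + $24.05 = $399.46
Net pay = $2,404.62 − $399.46 = $2,005.16

$2,005.16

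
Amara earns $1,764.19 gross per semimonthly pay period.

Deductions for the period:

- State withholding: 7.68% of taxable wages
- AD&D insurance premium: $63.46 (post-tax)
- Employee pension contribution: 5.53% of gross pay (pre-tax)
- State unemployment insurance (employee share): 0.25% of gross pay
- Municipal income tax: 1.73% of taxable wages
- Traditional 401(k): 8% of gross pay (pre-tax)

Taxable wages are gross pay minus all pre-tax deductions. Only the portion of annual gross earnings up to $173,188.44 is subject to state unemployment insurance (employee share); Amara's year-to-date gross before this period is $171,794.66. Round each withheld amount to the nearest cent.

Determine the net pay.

$1,315.00

Employee pension contribution: $1,764.19 × 0.0553 = $97.56
Traditional 401(k): $1,764.19 × 0.08 = $141.14
Pre-tax total = $97.56 + $141.14 = $238.70
Taxable wages = $1,764.19 − $238.70 = $1,525.49
Municipal income tax: $1,525.49 × 0.0173 = $26.39
State withholding: $1,525.49 × 0.0768 = $117.16
State unemployment insurance (employee share): only $173,188.44 − $171,794.66 = $1,393.78 of this check is subject → $1,393.78 × 0.0025 = $3.48
AD&D insurance premium: $63.46
Total deductions = $97.56 + $141.14 + $26.39 + $117.16 + $3.48 + $63.46 = $449.19
Net pay = $1,764.19 − $449.19 = $1,315.00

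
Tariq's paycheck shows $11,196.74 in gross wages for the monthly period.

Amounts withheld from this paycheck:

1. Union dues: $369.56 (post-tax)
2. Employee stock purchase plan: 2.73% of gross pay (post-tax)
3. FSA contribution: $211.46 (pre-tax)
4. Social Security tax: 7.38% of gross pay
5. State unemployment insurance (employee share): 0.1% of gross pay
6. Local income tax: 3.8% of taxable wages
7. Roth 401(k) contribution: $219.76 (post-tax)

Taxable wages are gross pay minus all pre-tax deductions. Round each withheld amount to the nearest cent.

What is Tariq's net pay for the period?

FSA contribution: $211.46
Taxable wages = $11,196.74 − $211.46 = $10,985.28
Local income tax: $10,985.28 × 0.038 = $417.44
Social Security tax: $11,196.74 × 0.0738 = $826.32
State unemployment insurance (employee share): $11,196.74 × 0.001 = $11.20
Roth 401(k) contribution: $219.76
Union dues: $369.56
Employee stock purchase plan: $11,196.74 × 0.0273 = $305.67
Total deductions = $211.46 + $417.44 + $826.32 + $11.20 + $219.76 + $369.56 + $305.67 = $2,361.41
Net pay = $11,196.74 − $2,361.41 = $8,835.33

$8,835.33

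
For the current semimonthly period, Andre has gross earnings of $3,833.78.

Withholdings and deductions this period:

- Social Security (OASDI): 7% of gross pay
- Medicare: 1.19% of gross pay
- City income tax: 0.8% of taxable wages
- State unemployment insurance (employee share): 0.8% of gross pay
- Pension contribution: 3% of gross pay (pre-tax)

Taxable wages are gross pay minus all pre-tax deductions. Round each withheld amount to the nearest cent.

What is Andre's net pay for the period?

$3,344.37

Pension contribution: $3,833.78 × 0.03 = $115.01
Taxable wages = $3,833.78 − $115.01 = $3,718.77
City income tax: $3,718.77 × 0.008 = $29.75
Medicare: $3,833.78 × 0.0119 = $45.62
State unemployment insurance (employee share): $3,833.78 × 0.008 = $30.67
Social Security (OASDI): $3,833.78 × 0.07 = $268.36
Total deductions = $115.01 + $29.75 + $45.62 + $30.67 + $268.36 = $489.41
Net pay = $3,833.78 − $489.41 = $3,344.37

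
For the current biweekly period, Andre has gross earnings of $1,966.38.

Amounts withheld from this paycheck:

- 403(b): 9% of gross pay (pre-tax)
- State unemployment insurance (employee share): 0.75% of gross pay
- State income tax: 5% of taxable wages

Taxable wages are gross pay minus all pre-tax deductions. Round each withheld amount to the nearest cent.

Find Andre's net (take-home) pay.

$1,685.19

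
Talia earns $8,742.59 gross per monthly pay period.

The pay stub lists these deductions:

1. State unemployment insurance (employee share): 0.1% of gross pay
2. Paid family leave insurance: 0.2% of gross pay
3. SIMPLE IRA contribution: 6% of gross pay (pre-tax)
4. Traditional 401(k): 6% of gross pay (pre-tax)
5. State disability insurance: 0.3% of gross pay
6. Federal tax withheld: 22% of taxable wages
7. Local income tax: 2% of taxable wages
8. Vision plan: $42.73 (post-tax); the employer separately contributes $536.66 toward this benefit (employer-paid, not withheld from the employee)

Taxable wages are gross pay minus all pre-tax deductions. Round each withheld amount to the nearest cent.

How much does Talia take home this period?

SIMPLE IRA contribution: $8,742.59 × 0.06 = $524.56
Traditional 401(k): $8,742.59 × 0.06 = $524.56
Pre-tax total = $524.56 + $524.56 = $1,049.12
Taxable wages = $8,742.59 − $1,049.12 = $7,693.47
Federal tax withheld: $7,693.47 × 0.22 = $1,692.56
Local income tax: $7,693.47 × 0.02 = $153.87
Paid family leave insurance: $8,742.59 × 0.002 = $17.49
State disability insurance: $8,742.59 × 0.003 = $26.23
State unemployment insurance (employee share): $8,742.59 × 0.001 = $8.74
Vision plan: $42.73
(Employer's $536.66 toward vision plan is not withheld from the employee.)
Total deductions = $524.56 + $524.56 + $1,692.56 + $153.87 + $17.49 + $26.23 + $8.74 + $42.73 = $2,990.74
Net pay = $8,742.59 − $2,990.74 = $5,751.85

$5,751.85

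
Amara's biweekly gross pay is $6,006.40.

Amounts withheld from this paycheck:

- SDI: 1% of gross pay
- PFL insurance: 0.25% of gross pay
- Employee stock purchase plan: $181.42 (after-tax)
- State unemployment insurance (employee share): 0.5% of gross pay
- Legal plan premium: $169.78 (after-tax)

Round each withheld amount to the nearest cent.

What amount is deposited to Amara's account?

SDI: $6,006.40 × 0.01 = $60.06
State unemployment insurance (employee share): $6,006.40 × 0.005 = $30.03
PFL insurance: $6,006.40 × 0.0025 = $15.02
Legal plan premium: $169.78
Employee stock purchase plan: $181.42
Total deductions = $60.06 + $30.03 + $15.02 + $169.78 + $181.42 = $456.31
Net pay = $6,006.40 − $456.31 = $5,550.09

$5,550.09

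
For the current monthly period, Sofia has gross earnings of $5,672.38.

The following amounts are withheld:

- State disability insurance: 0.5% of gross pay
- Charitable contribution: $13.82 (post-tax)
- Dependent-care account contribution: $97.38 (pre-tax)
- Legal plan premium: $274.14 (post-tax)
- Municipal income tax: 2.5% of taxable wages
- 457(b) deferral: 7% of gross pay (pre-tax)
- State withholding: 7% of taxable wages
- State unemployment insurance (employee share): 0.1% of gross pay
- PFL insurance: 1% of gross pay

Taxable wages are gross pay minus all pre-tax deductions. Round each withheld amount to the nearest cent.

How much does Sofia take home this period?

Dependent-care account contribution: $97.38
457(b) deferral: $5,672.38 × 0.07 = $397.07
Pre-tax total = $97.38 + $397.07 = $494.45
Taxable wages = $5,672.38 − $494.45 = $5,177.93
State withholding: $5,177.93 × 0.07 = $362.46
Municipal income tax: $5,177.93 × 0.025 = $129.45
State unemployment insurance (employee share): $5,672.38 × 0.001 = $5.67
State disability insurance: $5,672.38 × 0.005 = $28.36
PFL insurance: $5,672.38 × 0.01 = $56.72
Legal plan premium: $274.14
Charitable contribution: $13.82
Total deductions = $97.38 + $397.07 + $362.46 + $129.45 + $5.67 + $28.36 + $56.72 + $274.14 + $13.82 = $1,365.07
Net pay = $5,672.38 − $1,365.07 = $4,307.31

$4,307.31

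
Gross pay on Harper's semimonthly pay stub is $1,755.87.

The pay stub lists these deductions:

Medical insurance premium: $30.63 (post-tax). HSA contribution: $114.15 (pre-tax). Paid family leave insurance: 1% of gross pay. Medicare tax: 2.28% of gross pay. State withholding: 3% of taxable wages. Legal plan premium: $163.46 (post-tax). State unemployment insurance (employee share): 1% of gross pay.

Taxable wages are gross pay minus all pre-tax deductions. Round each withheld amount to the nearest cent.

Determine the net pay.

$1,323.23

HSA contribution: $114.15
Taxable wages = $1,755.87 − $114.15 = $1,641.72
State withholding: $1,641.72 × 0.03 = $49.25
Medicare tax: $1,755.87 × 0.0228 = $40.03
Paid family leave insurance: $1,755.87 × 0.01 = $17.56
State unemployment insurance (employee share): $1,755.87 × 0.01 = $17.56
Medical insurance premium: $30.63
Legal plan premium: $163.46
Total deductions = $114.15 + $49.25 + $40.03 + $17.56 + $17.56 + $30.63 + $163.46 = $432.64
Net pay = $1,755.87 − $432.64 = $1,323.23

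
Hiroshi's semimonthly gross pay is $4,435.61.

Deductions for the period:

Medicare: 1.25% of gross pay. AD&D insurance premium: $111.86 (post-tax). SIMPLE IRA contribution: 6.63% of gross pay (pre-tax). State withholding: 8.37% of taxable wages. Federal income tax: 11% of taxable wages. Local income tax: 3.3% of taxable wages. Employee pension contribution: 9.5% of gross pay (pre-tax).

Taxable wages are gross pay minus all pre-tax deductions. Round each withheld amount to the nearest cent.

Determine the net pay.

$2,709.48

Employee pension contribution: $4,435.61 × 0.095 = $421.38
SIMPLE IRA contribution: $4,435.61 × 0.0663 = $294.08
Pre-tax total = $421.38 + $294.08 = $715.46
Taxable wages = $4,435.61 − $715.46 = $3,720.15
State withholding: $3,720.15 × 0.0837 = $311.38
Federal income tax: $3,720.15 × 0.11 = $409.22
Local income tax: $3,720.15 × 0.033 = $122.76
Medicare: $4,435.61 × 0.0125 = $55.45
AD&D insurance premium: $111.86
Total deductions = $421.38 + $294.08 + $311.38 + $409.22 + $122.76 + $55.45 + $111.86 = $1,726.13
Net pay = $4,435.61 − $1,726.13 = $2,709.48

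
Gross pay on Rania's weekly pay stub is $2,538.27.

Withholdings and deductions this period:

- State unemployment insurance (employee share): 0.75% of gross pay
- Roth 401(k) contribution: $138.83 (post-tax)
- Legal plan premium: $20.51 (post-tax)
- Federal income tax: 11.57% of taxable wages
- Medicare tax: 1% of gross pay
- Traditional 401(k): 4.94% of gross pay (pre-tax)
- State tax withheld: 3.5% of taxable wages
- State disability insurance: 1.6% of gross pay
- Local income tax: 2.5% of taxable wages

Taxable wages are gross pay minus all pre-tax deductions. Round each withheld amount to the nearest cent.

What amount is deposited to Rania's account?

Traditional 401(k): $2,538.27 × 0.0494 = $125.39
Taxable wages = $2,538.27 − $125.39 = $2,412.88
Federal income tax: $2,412.88 × 0.1157 = $279.17
Local income tax: $2,412.88 × 0.025 = $60.32
State tax withheld: $2,412.88 × 0.035 = $84.45
State unemployment insurance (employee share): $2,538.27 × 0.0075 = $19.04
Medicare tax: $2,538.27 × 0.01 = $25.38
State disability insurance: $2,538.27 × 0.016 = $40.61
Roth 401(k) contribution: $138.83
Legal plan premium: $20.51
Total deductions = $125.39 + $279.17 + $60.32 + $84.45 + $19.04 + $25.38 + $40.61 + $138.83 + $20.51 = $793.70
Net pay = $2,538.27 − $793.70 = $1,744.57

$1,744.57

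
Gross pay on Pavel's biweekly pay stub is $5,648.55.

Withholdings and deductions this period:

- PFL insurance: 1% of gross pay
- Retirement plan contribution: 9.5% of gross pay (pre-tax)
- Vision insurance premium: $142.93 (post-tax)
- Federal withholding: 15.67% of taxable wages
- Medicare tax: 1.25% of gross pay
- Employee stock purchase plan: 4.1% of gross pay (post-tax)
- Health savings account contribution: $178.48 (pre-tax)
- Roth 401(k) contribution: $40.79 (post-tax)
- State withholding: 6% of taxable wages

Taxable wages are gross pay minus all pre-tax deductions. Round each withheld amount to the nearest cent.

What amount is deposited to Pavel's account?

$3,321.97

Health savings account contribution: $178.48
Retirement plan contribution: $5,648.55 × 0.095 = $536.61
Pre-tax total = $178.48 + $536.61 = $715.09
Taxable wages = $5,648.55 − $715.09 = $4,933.46
Federal withholding: $4,933.46 × 0.1567 = $773.07
State withholding: $4,933.46 × 0.06 = $296.01
Medicare tax: $5,648.55 × 0.0125 = $70.61
PFL insurance: $5,648.55 × 0.01 = $56.49
Employee stock purchase plan: $5,648.55 × 0.041 = $231.59
Roth 401(k) contribution: $40.79
Vision insurance premium: $142.93
Total deductions = $178.48 + $536.61 + $773.07 + $296.01 + $70.61 + $56.49 + $231.59 + $40.79 + $142.93 = $2,326.58
Net pay = $5,648.55 − $2,326.58 = $3,321.97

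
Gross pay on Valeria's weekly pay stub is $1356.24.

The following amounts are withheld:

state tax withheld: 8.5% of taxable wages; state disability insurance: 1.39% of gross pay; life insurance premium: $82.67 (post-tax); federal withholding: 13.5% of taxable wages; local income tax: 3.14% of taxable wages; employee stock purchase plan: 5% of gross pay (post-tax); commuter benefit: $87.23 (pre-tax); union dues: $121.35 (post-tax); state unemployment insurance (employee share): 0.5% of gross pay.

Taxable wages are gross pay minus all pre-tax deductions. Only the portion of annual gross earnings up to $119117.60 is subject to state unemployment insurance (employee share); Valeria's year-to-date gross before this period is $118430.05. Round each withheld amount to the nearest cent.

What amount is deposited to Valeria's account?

$655.85

Commuter benefit: $87.23
Taxable wages = $1356.24 − $87.23 = $1269.01
Federal withholding: $1269.01 × 0.135 = $171.32
State tax withheld: $1269.01 × 0.085 = $107.87
Local income tax: $1269.01 × 0.0314 = $39.85
State disability insurance: $1356.24 × 0.0139 = $18.85
State unemployment insurance (employee share): only $119117.60 − $118430.05 = $687.55 of this check is subject → $687.55 × 0.005 = $3.44
Union dues: $121.35
Employee stock purchase plan: $1356.24 × 0.05 = $67.81
Life insurance premium: $82.67
Total deductions = $87.23 + $171.32 + $107.87 + $39.85 + $18.85 + $3.44 + $121.35 + $67.81 + $82.67 = $700.39
Net pay = $1356.24 − $700.39 = $655.85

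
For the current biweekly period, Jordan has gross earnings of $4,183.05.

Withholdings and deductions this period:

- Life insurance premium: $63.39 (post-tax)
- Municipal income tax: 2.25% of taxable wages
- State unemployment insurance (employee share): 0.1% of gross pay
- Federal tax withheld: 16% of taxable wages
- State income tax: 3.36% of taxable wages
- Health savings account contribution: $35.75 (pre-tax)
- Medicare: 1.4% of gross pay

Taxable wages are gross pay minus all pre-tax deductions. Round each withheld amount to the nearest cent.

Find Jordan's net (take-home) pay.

$3,124.94

Health savings account contribution: $35.75
Taxable wages = $4,183.05 − $35.75 = $4,147.30
State income tax: $4,147.30 × 0.0336 = $139.35
Federal tax withheld: $4,147.30 × 0.16 = $663.57
Municipal income tax: $4,147.30 × 0.0225 = $93.31
State unemployment insurance (employee share): $4,183.05 × 0.001 = $4.18
Medicare: $4,183.05 × 0.014 = $58.56
Life insurance premium: $63.39
Total deductions = $35.75 + $139.35 + $663.57 + $93.31 + $4.18 + $58.56 + $63.39 = $1,058.11
Net pay = $4,183.05 − $1,058.11 = $3,124.94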